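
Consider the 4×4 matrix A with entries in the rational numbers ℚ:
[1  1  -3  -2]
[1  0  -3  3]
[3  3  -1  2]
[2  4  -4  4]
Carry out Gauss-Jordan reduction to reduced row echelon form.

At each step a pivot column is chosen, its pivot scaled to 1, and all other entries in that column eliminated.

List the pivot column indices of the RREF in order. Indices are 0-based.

pivot columns: 0, 1, 2, 3

step 1: normalize row 0 (÷1) = (1, 1, -3, -2)
  row 1: subtract 1×row0 = (0, -1, 0, 5)
  row 2: subtract 3×row0 = (0, 0, 8, 8)
  row 3: subtract 2×row0 = (0, 2, 2, 8)
step 2: normalize row 1 (÷-1) = (0, 1, 0, -5)
  row 0: subtract 1×row1 = (1, 0, -3, 3)
  row 3: subtract 2×row1 = (0, 0, 2, 18)
step 3: normalize row 2 (÷8) = (0, 0, 1, 1)
  row 0: subtract -3×row2 = (1, 0, 0, 6)
  row 3: subtract 2×row2 = (0, 0, 0, 16)
step 4: normalize row 3 (÷16) = (0, 0, 0, 1)
  row 0: subtract 6×row3 = (1, 0, 0, 0)
  row 1: subtract -5×row3 = (0, 1, 0, 0)
  row 2: subtract 1×row3 = (0, 0, 1, 0)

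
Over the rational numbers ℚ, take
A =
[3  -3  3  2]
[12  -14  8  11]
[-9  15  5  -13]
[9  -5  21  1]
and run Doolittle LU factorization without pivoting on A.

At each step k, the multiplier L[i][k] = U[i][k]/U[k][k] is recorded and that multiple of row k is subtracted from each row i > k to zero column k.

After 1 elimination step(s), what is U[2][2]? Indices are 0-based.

U[2][2] = 14

Step 1: pivot at (0,0) is 3.
  row1 ← row1 − (4)·row0  ⇒  L[1][0]=4, U row1=(0, -2, -4, 3)
  row2 ← row2 − (-3)·row0  ⇒  L[2][0]=-3, U row2=(0, 6, 14, -7)
  row3 ← row3 − (3)·row0  ⇒  L[3][0]=3, U row3=(0, 4, 12, -5)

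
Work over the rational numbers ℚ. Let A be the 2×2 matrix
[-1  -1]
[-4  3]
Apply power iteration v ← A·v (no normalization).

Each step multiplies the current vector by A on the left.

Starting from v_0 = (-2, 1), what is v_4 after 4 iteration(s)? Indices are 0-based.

v_4 = (-118, 473)

v_0 = (-2, 1).
v_1 = A·v_0 = (1, 11).
v_2 = A·v_1 = (-12, 29).
v_3 = A·v_2 = (-17, 135).
v_4 = A·v_3 = (-118, 473).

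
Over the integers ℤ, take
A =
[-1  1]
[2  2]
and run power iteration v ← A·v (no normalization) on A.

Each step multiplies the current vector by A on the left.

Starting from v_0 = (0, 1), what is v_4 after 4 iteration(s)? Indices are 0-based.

v_0 = (0, 1).
v_1 = A·v_0 = (1, 2).
v_2 = A·v_1 = (1, 6).
v_3 = A·v_2 = (5, 14).
v_4 = A·v_3 = (9, 38).

v_4 = (9, 38)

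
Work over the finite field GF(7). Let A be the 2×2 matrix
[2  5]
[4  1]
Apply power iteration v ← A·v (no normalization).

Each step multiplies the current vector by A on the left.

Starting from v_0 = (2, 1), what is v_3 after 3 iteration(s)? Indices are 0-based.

v_3 = (1, 3)

v_0 = (2, 1).
v_1 = A·v_0 = (2, 2).
v_2 = A·v_1 = (0, 3).
v_3 = A·v_2 = (1, 3).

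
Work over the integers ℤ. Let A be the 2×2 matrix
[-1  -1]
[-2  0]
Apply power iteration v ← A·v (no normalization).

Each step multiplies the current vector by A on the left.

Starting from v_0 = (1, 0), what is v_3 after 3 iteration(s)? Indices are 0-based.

v_3 = (-5, -6)

v_0 = (1, 0).
v_1 = A·v_0 = (-1, -2).
v_2 = A·v_1 = (3, 2).
v_3 = A·v_2 = (-5, -6).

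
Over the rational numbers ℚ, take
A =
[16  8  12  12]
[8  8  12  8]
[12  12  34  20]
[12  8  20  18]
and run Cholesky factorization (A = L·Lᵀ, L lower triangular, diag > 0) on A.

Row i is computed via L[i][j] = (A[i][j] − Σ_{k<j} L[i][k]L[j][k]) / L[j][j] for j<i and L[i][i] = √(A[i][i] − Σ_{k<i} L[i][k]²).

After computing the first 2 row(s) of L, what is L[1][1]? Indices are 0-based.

L[1][1] = 2

Step 1: L[0][0] = √(16) = 4.
  L[1][0] = (8) / L[0][0] = 2.
Step 2: L[1][1] = √(4) = 2.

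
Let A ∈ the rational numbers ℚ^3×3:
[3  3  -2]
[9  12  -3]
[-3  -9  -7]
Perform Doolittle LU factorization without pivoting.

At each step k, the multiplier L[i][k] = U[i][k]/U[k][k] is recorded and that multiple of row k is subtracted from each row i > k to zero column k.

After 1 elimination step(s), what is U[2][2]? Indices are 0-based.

[col 0] pivot 3
  R1 -= 3*R0 → (0, 3, 3)  (L[1][0] := 3)
  R2 -= -1*R0 → (0, -6, -9)  (L[2][0] := -1)

U[2][2] = -9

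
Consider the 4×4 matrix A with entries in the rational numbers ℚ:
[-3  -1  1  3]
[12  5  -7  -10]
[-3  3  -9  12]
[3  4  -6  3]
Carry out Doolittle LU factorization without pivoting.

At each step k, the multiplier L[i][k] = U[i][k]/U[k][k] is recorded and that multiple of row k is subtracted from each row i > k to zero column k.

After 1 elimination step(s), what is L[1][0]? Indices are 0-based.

L[1][0] = -4

[col 0] pivot -3
  R1 -= -4*R0 → (0, 1, -3, 2)  (L[1][0] := -4)
  R2 -= 1*R0 → (0, 4, -10, 9)  (L[2][0] := 1)
  R3 -= -1*R0 → (0, 3, -5, 6)  (L[3][0] := -1)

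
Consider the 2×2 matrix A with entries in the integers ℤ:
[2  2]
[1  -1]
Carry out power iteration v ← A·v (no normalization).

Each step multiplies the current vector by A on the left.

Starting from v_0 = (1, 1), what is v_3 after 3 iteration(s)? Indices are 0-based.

v_3 = (24, 4)

v_0 = (1, 1).
v_1 = A·v_0 = (4, 0).
v_2 = A·v_1 = (8, 4).
v_3 = A·v_2 = (24, 4).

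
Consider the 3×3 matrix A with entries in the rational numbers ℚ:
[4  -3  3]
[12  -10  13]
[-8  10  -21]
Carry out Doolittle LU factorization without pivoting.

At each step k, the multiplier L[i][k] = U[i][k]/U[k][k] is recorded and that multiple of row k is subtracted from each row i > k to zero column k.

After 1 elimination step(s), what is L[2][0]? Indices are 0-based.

k=0: U[0][0]=4
  eliminate (1,0): mult=3, new row 1: (0, -1, 4); set L[1][0]=3
  eliminate (2,0): mult=-2, new row 2: (0, 4, -15); set L[2][0]=-2

L[2][0] = -2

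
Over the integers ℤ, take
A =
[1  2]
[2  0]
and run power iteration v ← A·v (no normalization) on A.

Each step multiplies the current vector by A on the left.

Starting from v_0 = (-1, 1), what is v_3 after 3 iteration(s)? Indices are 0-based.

v_0 = (-1, 1).
v_1 = A·v_0 = (1, -2).
v_2 = A·v_1 = (-3, 2).
v_3 = A·v_2 = (1, -6).

v_3 = (1, -6)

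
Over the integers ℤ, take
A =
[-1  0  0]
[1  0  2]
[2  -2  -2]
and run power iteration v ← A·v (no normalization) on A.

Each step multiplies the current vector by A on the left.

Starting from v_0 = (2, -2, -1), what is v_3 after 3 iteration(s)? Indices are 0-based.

v_3 = (-2, -46, 16)

v_0 = (2, -2, -1).
v_1 = A·v_0 = (-2, 0, 10).
v_2 = A·v_1 = (2, 18, -24).
v_3 = A·v_2 = (-2, -46, 16).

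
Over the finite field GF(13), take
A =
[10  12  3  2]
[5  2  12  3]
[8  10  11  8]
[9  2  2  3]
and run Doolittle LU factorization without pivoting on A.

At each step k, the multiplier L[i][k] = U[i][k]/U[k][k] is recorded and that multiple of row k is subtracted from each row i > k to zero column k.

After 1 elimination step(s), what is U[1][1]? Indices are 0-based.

U[1][1] = 9

k=0: U[0][0]=10
  eliminate (1,0): mult=7, new row 1: (0, 9, 4, 2); set L[1][0]=7
  eliminate (2,0): mult=6, new row 2: (0, 3, 6, 9); set L[2][0]=6
  eliminate (3,0): mult=10, new row 3: (0, 12, 11, 9); set L[3][0]=10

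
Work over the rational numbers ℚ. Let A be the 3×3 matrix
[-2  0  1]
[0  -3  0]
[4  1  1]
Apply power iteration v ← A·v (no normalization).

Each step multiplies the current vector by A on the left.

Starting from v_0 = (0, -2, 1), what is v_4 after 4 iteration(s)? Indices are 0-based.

v_0 = (0, -2, 1).
v_1 = A·v_0 = (1, 6, -1).
v_2 = A·v_1 = (-3, -18, 9).
v_3 = A·v_2 = (15, 54, -21).
v_4 = A·v_3 = (-51, -162, 93).

v_4 = (-51, -162, 93)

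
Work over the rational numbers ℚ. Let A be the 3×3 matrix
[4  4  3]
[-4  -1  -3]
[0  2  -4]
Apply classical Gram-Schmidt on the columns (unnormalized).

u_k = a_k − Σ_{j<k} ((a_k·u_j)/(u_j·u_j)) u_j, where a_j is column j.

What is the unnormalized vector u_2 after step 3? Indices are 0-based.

Step 1: u_0 = a_0 = (4, -4, 0).
Step 2: u_1 = a_1 − (5/8)·u_0 = (3/2, 3/2, 2).
Step 3: u_2 = a_2 − (3/4)·u_0 − (-16/17)·u_1 = (24/17, 24/17, -36/17).

u_2 = (24/17, 24/17, -36/17)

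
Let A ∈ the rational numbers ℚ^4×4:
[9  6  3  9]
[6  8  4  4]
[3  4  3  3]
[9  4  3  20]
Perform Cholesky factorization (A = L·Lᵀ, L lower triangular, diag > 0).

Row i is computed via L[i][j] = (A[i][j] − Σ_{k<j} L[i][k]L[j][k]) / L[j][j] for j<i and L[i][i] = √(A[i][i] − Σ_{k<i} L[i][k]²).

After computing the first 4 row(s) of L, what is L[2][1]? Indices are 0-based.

Step 1: L[0][0] = √(9) = 3.
  L[1][0] = (6) / L[0][0] = 2.
Step 2: L[1][1] = √(4) = 2.
  L[2][0] = (3) / L[0][0] = 1.
  L[2][1] = (2) / L[1][1] = 1.
Step 3: L[2][2] = √(1) = 1.
  L[3][0] = (9) / L[0][0] = 3.
  L[3][1] = (-2) / L[1][1] = -1.
  L[3][2] = (1) / L[2][2] = 1.
Step 4: L[3][3] = √(9) = 3.

L[2][1] = 1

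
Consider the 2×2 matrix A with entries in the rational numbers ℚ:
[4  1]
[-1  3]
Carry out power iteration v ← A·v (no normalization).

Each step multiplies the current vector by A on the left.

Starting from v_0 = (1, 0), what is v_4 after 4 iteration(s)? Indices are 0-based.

v_4 = (176, -161)

v_0 = (1, 0).
v_1 = A·v_0 = (4, -1).
v_2 = A·v_1 = (15, -7).
v_3 = A·v_2 = (53, -36).
v_4 = A·v_3 = (176, -161).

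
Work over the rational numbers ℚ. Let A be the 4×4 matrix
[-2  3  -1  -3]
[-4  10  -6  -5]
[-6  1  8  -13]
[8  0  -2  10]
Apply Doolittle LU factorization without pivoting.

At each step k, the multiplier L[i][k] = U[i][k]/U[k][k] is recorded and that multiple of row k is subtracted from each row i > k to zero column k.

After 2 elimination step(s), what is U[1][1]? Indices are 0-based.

Step 1: pivot at (0,0) is -2.
  row1 ← row1 − (2)·row0  ⇒  L[1][0]=2, U row1=(0, 4, -4, 1)
  row2 ← row2 − (3)·row0  ⇒  L[2][0]=3, U row2=(0, -8, 11, -4)
  row3 ← row3 − (-4)·row0  ⇒  L[3][0]=-4, U row3=(0, 12, -6, -2)
Step 2: pivot at (1,1) is 4.
  row2 ← row2 − (-2)·row1  ⇒  L[2][1]=-2, U row2=(0, 0, 3, -2)
  row3 ← row3 − (3)·row1  ⇒  L[3][1]=3, U row3=(0, 0, 6, -5)

U[1][1] = 4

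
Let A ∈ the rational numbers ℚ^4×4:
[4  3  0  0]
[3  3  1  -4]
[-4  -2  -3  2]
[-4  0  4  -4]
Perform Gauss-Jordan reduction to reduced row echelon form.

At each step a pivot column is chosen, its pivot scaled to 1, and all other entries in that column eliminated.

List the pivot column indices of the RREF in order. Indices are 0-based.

[1] R0 /= 4  ⇒  (1, 3/4, 0, 0)
     R1 -= 3·R0  ⇒  (0, 3/4, 1, -4)
     R2 -= -4·R0  ⇒  (0, 1, -3, 2)
     R3 -= -4·R0  ⇒  (0, 3, 4, -4)
[2] R1 /= 3/4  ⇒  (0, 1, 4/3, -16/3)
     R0 -= 3/4·R1  ⇒  (1, 0, -1, 4)
     R2 -= 1·R1  ⇒  (0, 0, -13/3, 22/3)
     R3 -= 3·R1  ⇒  (0, 0, 0, 12)
[3] R2 /= -13/3  ⇒  (0, 0, 1, -22/13)
     R0 -= -1·R2  ⇒  (1, 0, 0, 30/13)
     R1 -= 4/3·R2  ⇒  (0, 1, 0, -40/13)
[4] R3 /= 12  ⇒  (0, 0, 0, 1)
     R0 -= 30/13·R3  ⇒  (1, 0, 0, 0)
     R1 -= -40/13·R3  ⇒  (0, 1, 0, 0)
     R2 -= -22/13·R3  ⇒  (0, 0, 1, 0)

pivot columns: 0, 1, 2, 3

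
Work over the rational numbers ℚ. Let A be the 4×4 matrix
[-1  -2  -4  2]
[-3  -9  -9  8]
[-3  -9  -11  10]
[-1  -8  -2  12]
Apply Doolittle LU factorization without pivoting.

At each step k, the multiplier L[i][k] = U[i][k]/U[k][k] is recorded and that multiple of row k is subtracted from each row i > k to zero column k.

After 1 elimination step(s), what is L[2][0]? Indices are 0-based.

Step 1: pivot at (0,0) is -1.
  row1 ← row1 − (3)·row0  ⇒  L[1][0]=3, U row1=(0, -3, 3, 2)
  row2 ← row2 − (3)·row0  ⇒  L[2][0]=3, U row2=(0, -3, 1, 4)
  row3 ← row3 − (1)·row0  ⇒  L[3][0]=1, U row3=(0, -6, 2, 10)

L[2][0] = 3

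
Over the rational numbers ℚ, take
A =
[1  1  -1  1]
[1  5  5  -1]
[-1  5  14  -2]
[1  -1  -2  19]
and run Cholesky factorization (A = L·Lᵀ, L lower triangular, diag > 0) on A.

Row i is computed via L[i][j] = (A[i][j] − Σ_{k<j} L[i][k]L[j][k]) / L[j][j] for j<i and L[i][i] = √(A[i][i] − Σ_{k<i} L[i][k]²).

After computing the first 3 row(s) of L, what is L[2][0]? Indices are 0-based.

L[2][0] = -1

Step 1: L[0][0] = √(1) = 1.
  L[1][0] = (1) / L[0][0] = 1.
Step 2: L[1][1] = √(4) = 2.
  L[2][0] = (-1) / L[0][0] = -1.
  L[2][1] = (6) / L[1][1] = 3.
Step 3: L[2][2] = √(4) = 2.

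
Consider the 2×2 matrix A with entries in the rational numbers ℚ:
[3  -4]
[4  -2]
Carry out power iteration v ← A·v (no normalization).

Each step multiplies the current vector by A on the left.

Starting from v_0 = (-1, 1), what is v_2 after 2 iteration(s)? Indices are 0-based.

v_0 = (-1, 1).
v_1 = A·v_0 = (-7, -6).
v_2 = A·v_1 = (3, -16).

v_2 = (3, -16)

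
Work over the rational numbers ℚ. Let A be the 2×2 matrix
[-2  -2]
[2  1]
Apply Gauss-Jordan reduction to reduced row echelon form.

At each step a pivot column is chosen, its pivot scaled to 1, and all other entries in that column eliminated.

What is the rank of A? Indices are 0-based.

rank = 2

step 1: normalize row 0 (÷-2) = (1, 1)
  row 1: subtract 2×row0 = (0, -1)
step 2: normalize row 1 (÷-1) = (0, 1)
  row 0: subtract 1×row1 = (1, 0)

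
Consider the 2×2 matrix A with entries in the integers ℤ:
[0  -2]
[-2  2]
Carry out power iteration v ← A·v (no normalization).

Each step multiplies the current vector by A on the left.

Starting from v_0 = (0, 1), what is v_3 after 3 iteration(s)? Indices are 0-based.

v_3 = (-16, 24)

v_0 = (0, 1).
v_1 = A·v_0 = (-2, 2).
v_2 = A·v_1 = (-4, 8).
v_3 = A·v_2 = (-16, 24).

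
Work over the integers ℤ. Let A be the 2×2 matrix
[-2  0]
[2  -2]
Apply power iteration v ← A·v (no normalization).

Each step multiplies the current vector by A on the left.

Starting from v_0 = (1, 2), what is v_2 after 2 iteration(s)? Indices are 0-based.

v_0 = (1, 2).
v_1 = A·v_0 = (-2, -2).
v_2 = A·v_1 = (4, 0).

v_2 = (4, 0)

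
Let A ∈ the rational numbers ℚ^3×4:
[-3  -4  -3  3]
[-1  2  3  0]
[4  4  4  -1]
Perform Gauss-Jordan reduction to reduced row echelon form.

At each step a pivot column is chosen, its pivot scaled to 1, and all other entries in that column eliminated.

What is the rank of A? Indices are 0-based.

rank = 3

step 1: normalize row 0 (÷-3) = (1, 4/3, 1, -1)
  row 1: subtract -1×row0 = (0, 10/3, 4, -1)
  row 2: subtract 4×row0 = (0, -4/3, 0, 3)
step 2: normalize row 1 (÷10/3) = (0, 1, 6/5, -3/10)
  row 0: subtract 4/3×row1 = (1, 0, -3/5, -3/5)
  row 2: subtract -4/3×row1 = (0, 0, 8/5, 13/5)
step 3: normalize row 2 (÷8/5) = (0, 0, 1, 13/8)
  row 0: subtract -3/5×row2 = (1, 0, 0, 3/8)
  row 1: subtract 6/5×row2 = (0, 1, 0, -9/4)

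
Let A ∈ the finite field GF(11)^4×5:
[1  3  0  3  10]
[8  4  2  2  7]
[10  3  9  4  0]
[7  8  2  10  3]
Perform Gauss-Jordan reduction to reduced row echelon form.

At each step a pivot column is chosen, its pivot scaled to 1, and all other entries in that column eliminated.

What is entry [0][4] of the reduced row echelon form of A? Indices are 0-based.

pivot(0,0)=1: scale R0 → (1, 3, 0, 3, 10)
  clear (1,0): R1 −= (8)R0 → (0, 2, 2, 0, 4)
  clear (2,0): R2 −= (10)R0 → (0, 6, 9, 7, 10)
  clear (3,0): R3 −= (7)R0 → (0, 9, 2, 0, 10)
pivot(1,1)=2: scale R1 → (0, 1, 1, 0, 2)
  clear (0,1): R0 −= (3)R1 → (1, 0, 8, 3, 4)
  clear (2,1): R2 −= (6)R1 → (0, 0, 3, 7, 9)
  clear (3,1): R3 −= (9)R1 → (0, 0, 4, 0, 3)
pivot(2,2)=3: scale R2 → (0, 0, 1, 6, 3)
  clear (0,2): R0 −= (8)R2 → (1, 0, 0, 10, 2)
  clear (1,2): R1 −= (1)R2 → (0, 1, 0, 5, 10)
  clear (3,2): R3 −= (4)R2 → (0, 0, 0, 9, 2)
pivot(3,3)=9: scale R3 → (0, 0, 0, 1, 10)
  clear (0,3): R0 −= (10)R3 → (1, 0, 0, 0, 1)
  clear (1,3): R1 −= (5)R3 → (0, 1, 0, 0, 4)
  clear (2,3): R2 −= (6)R3 → (0, 0, 1, 0, 9)

M[0][4] = 1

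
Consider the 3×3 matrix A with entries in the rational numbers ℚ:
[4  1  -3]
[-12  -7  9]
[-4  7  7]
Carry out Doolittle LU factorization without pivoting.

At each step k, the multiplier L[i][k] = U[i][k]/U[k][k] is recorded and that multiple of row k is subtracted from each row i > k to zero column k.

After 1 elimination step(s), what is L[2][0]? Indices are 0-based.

Step 1: pivot at (0,0) is 4.
  row1 ← row1 − (-3)·row0  ⇒  L[1][0]=-3, U row1=(0, -4, 0)
  row2 ← row2 − (-1)·row0  ⇒  L[2][0]=-1, U row2=(0, 8, 4)

L[2][0] = -1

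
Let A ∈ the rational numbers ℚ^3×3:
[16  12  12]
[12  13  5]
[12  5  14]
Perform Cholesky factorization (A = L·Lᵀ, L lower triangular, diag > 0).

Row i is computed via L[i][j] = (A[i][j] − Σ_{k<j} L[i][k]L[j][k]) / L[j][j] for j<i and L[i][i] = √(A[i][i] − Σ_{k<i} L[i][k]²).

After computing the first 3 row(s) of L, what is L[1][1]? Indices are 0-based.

L[1][1] = 2

Step 1: L[0][0] = √(16) = 4.
  L[1][0] = (12) / L[0][0] = 3.
Step 2: L[1][1] = √(4) = 2.
  L[2][0] = (12) / L[0][0] = 3.
  L[2][1] = (-4) / L[1][1] = -2.
Step 3: L[2][2] = √(1) = 1.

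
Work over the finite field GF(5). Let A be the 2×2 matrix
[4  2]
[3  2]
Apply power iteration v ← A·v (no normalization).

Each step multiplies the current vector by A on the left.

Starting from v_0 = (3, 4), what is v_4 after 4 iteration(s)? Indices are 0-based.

v_0 = (3, 4).
v_1 = A·v_0 = (0, 2).
v_2 = A·v_1 = (4, 4).
v_3 = A·v_2 = (4, 0).
v_4 = A·v_3 = (1, 2).

v_4 = (1, 2)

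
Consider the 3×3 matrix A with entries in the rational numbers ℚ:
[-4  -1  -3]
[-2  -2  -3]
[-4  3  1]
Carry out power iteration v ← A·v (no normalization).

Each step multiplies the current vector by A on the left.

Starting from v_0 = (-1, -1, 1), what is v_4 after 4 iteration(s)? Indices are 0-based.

v_4 = (-450, -351, -114)

v_0 = (-1, -1, 1).
v_1 = A·v_0 = (2, 1, 2).
v_2 = A·v_1 = (-15, -12, -3).
v_3 = A·v_2 = (81, 63, 21).
v_4 = A·v_3 = (-450, -351, -114).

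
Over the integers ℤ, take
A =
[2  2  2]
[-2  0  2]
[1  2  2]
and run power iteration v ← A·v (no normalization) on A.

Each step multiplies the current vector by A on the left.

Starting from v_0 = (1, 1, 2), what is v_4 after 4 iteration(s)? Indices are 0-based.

v_4 = (364, -68, 248)

v_0 = (1, 1, 2).
v_1 = A·v_0 = (8, 2, 7).
v_2 = A·v_1 = (34, -2, 26).
v_3 = A·v_2 = (116, -16, 82).
v_4 = A·v_3 = (364, -68, 248).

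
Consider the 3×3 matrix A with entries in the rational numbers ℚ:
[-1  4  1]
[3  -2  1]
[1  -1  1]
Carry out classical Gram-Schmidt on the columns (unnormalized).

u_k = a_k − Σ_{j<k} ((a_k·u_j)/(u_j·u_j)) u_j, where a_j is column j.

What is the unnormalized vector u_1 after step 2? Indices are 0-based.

u_1 = (3, 1, 0)

Step 1: u_0 = a_0 = (-1, 3, 1).
Step 2: u_1 = a_1 − (-1)·u_0 = (3, 1, 0).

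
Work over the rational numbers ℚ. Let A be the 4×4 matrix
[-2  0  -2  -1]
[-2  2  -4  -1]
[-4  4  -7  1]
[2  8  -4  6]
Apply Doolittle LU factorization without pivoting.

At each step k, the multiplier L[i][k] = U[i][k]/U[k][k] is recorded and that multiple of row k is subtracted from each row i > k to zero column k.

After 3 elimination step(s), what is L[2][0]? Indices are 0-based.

[col 0] pivot -2
  R1 -= 1*R0 → (0, 2, -2, 0)  (L[1][0] := 1)
  R2 -= 2*R0 → (0, 4, -3, 3)  (L[2][0] := 2)
  R3 -= -1*R0 → (0, 8, -6, 5)  (L[3][0] := -1)
[col 1] pivot 2
  R2 -= 2*R1 → (0, 0, 1, 3)  (L[2][1] := 2)
  R3 -= 4*R1 → (0, 0, 2, 5)  (L[3][1] := 4)
[col 2] pivot 1
  R3 -= 2*R2 → (0, 0, 0, -1)  (L[3][2] := 2)

L[2][0] = 2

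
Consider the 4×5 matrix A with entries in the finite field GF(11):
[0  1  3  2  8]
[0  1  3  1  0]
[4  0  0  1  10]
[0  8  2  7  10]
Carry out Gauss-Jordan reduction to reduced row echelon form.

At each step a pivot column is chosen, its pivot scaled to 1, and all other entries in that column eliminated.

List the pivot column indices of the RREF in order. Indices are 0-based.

pivot columns: 0, 1, 3, 4

pivot(0,0): swap R0↔R2
pivot(0,0)=4: scale R0 → (1, 0, 0, 3, 8)
pivot(1,1)=1: scale R1 → (0, 1, 3, 1, 0)
  clear (2,1): R2 −= (1)R1 → (0, 0, 0, 1, 8)
  clear (3,1): R3 −= (8)R1 → (0, 0, 0, 10, 10)
col 2: no nonzero at/below row 2; advance.
pivot(2,3)=1: scale R2 → (0, 0, 0, 1, 8)
  clear (0,3): R0 −= (3)R2 → (1, 0, 0, 0, 6)
  clear (1,3): R1 −= (1)R2 → (0, 1, 3, 0, 3)
  clear (3,3): R3 −= (10)R2 → (0, 0, 0, 0, 7)
pivot(3,4)=7: scale R3 → (0, 0, 0, 0, 1)
  clear (0,4): R0 −= (6)R3 → (1, 0, 0, 0, 0)
  clear (1,4): R1 −= (3)R3 → (0, 1, 3, 0, 0)
  clear (2,4): R2 −= (8)R3 → (0, 0, 0, 1, 0)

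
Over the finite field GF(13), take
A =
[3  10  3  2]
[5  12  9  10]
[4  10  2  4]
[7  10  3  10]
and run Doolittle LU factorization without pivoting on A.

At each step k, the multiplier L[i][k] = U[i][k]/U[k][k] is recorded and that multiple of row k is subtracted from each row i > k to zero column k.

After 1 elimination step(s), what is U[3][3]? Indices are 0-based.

U[3][3] = 1

k=0: U[0][0]=3
  eliminate (1,0): mult=6, new row 1: (0, 4, 4, 11); set L[1][0]=6
  eliminate (2,0): mult=10, new row 2: (0, 1, 11, 10); set L[2][0]=10
  eliminate (3,0): mult=11, new row 3: (0, 4, 9, 1); set L[3][0]=11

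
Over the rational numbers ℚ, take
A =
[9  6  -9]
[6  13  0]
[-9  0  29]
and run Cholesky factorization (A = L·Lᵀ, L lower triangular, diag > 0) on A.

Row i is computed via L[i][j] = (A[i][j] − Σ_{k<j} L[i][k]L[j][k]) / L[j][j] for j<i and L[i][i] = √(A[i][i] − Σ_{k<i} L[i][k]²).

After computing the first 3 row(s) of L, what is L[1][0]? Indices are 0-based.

L[1][0] = 2

Step 1: L[0][0] = √(9) = 3.
  L[1][0] = (6) / L[0][0] = 2.
Step 2: L[1][1] = √(9) = 3.
  L[2][0] = (-9) / L[0][0] = -3.
  L[2][1] = (6) / L[1][1] = 2.
Step 3: L[2][2] = √(16) = 4.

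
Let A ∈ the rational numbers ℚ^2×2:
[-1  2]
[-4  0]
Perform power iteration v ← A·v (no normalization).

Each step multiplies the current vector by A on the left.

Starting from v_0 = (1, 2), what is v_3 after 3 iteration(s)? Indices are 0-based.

v_3 = (-13, 44)

v_0 = (1, 2).
v_1 = A·v_0 = (3, -4).
v_2 = A·v_1 = (-11, -12).
v_3 = A·v_2 = (-13, 44).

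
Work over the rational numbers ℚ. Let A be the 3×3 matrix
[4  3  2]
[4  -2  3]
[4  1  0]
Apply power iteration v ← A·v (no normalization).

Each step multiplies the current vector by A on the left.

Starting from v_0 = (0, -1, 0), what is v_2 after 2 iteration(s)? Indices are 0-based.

v_2 = (-8, -19, -10)

v_0 = (0, -1, 0).
v_1 = A·v_0 = (-3, 2, -1).
v_2 = A·v_1 = (-8, -19, -10).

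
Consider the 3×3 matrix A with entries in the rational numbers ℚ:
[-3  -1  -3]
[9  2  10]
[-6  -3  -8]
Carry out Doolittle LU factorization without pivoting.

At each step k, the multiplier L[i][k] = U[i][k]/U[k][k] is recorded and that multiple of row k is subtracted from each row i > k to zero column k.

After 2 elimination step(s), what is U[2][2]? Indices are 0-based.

U[2][2] = -3

k=0: U[0][0]=-3
  eliminate (1,0): mult=-3, new row 1: (0, -1, 1); set L[1][0]=-3
  eliminate (2,0): mult=2, new row 2: (0, -1, -2); set L[2][0]=2
k=1: U[1][1]=-1
  eliminate (2,1): mult=1, new row 2: (0, 0, -3); set L[2][1]=1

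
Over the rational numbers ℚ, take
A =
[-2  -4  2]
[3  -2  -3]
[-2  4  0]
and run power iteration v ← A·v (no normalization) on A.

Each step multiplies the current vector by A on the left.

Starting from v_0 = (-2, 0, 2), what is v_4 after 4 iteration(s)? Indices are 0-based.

v_4 = (-128, -1728, 1664)

v_0 = (-2, 0, 2).
v_1 = A·v_0 = (8, -12, 4).
v_2 = A·v_1 = (40, 36, -64).
v_3 = A·v_2 = (-352, 240, 64).
v_4 = A·v_3 = (-128, -1728, 1664).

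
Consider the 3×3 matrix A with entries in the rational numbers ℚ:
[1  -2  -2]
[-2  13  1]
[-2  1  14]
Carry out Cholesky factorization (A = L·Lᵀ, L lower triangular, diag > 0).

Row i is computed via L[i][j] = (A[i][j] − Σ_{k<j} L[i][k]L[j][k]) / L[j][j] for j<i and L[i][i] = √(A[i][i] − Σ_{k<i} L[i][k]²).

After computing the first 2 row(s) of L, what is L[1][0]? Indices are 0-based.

L[1][0] = -2

Step 1: L[0][0] = √(1) = 1.
  L[1][0] = (-2) / L[0][0] = -2.
Step 2: L[1][1] = √(9) = 3.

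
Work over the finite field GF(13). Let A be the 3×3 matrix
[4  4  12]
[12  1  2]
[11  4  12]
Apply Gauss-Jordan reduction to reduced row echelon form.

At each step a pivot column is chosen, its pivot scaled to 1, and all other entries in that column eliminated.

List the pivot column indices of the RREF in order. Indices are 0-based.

pivot columns: 0, 1, 2

pivot(0,0)=4: scale R0 → (1, 1, 3)
  clear (1,0): R1 −= (12)R0 → (0, 2, 5)
  clear (2,0): R2 −= (11)R0 → (0, 6, 5)
pivot(1,1)=2: scale R1 → (0, 1, 9)
  clear (0,1): R0 −= (1)R1 → (1, 0, 7)
  clear (2,1): R2 −= (6)R1 → (0, 0, 3)
pivot(2,2)=3: scale R2 → (0, 0, 1)
  clear (0,2): R0 −= (7)R2 → (1, 0, 0)
  clear (1,2): R1 −= (9)R2 → (0, 1, 0)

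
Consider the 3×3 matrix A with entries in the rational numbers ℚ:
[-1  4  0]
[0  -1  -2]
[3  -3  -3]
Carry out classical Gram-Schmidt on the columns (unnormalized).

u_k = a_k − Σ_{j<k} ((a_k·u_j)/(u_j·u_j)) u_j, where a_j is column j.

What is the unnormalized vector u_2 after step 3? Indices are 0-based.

u_2 = (-9/13, -27/13, -3/13)

Step 1: u_0 = a_0 = (-1, 0, 3).
Step 2: u_1 = a_1 − (-13/10)·u_0 = (27/10, -1, 9/10).
Step 3: u_2 = a_2 − (-9/10)·u_0 − (-1/13)·u_1 = (-9/13, -27/13, -3/13).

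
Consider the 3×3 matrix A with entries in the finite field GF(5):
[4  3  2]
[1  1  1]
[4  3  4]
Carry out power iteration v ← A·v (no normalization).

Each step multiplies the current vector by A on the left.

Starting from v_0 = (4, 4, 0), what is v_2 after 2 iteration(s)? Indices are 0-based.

v_0 = (4, 4, 0).
v_1 = A·v_0 = (3, 3, 3).
v_2 = A·v_1 = (2, 4, 3).

v_2 = (2, 4, 3)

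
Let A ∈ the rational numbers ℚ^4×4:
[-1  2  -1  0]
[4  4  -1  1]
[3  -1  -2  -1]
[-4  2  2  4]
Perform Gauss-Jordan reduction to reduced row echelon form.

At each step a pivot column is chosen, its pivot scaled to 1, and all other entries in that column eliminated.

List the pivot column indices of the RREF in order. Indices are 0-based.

step 1: normalize row 0 (÷-1) = (1, -2, 1, 0)
  row 1: subtract 4×row0 = (0, 12, -5, 1)
  row 2: subtract 3×row0 = (0, 5, -5, -1)
  row 3: subtract -4×row0 = (0, -6, 6, 4)
step 2: normalize row 1 (÷12) = (0, 1, -5/12, 1/12)
  row 0: subtract -2×row1 = (1, 0, 1/6, 1/6)
  row 2: subtract 5×row1 = (0, 0, -35/12, -17/12)
  row 3: subtract -6×row1 = (0, 0, 7/2, 9/2)
step 3: normalize row 2 (÷-35/12) = (0, 0, 1, 17/35)
  row 0: subtract 1/6×row2 = (1, 0, 0, 3/35)
  row 1: subtract -5/12×row2 = (0, 1, 0, 2/7)
  row 3: subtract 7/2×row2 = (0, 0, 0, 14/5)
step 4: normalize row 3 (÷14/5) = (0, 0, 0, 1)
  row 0: subtract 3/35×row3 = (1, 0, 0, 0)
  row 1: subtract 2/7×row3 = (0, 1, 0, 0)
  row 2: subtract 17/35×row3 = (0, 0, 1, 0)

pivot columns: 0, 1, 2, 3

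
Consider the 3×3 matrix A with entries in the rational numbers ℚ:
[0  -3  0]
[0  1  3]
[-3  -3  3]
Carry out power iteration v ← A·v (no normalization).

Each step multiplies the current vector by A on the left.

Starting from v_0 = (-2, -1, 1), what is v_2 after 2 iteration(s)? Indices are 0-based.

v_0 = (-2, -1, 1).
v_1 = A·v_0 = (3, 2, 12).
v_2 = A·v_1 = (-6, 38, 21).

v_2 = (-6, 38, 21)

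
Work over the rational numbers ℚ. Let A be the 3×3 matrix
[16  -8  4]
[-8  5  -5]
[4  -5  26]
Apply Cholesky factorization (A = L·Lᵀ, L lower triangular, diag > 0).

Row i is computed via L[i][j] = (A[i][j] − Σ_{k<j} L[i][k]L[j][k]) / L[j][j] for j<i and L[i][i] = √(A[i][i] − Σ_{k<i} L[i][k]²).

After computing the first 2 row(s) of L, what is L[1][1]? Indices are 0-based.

L[1][1] = 1

Step 1: L[0][0] = √(16) = 4.
  L[1][0] = (-8) / L[0][0] = -2.
Step 2: L[1][1] = √(1) = 1.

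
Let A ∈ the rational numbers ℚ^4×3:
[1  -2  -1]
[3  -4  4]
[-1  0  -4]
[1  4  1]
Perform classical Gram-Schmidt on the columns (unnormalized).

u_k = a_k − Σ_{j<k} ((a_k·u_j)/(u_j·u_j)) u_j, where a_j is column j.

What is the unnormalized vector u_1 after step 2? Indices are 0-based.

Step 1: u_0 = a_0 = (1, 3, -1, 1).
Step 2: u_1 = a_1 − (-5/6)·u_0 = (-7/6, -3/2, -5/6, 29/6).

u_1 = (-7/6, -3/2, -5/6, 29/6)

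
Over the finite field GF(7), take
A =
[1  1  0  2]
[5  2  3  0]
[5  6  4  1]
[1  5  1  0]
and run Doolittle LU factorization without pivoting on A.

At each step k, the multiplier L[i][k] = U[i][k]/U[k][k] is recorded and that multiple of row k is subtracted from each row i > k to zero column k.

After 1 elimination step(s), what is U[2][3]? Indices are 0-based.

U[2][3] = 5

Step 1: pivot at (0,0) is 1.
  row1 ← row1 − (5)·row0  ⇒  L[1][0]=5, U row1=(0, 4, 3, 4)
  row2 ← row2 − (5)·row0  ⇒  L[2][0]=5, U row2=(0, 1, 4, 5)
  row3 ← row3 − (1)·row0  ⇒  L[3][0]=1, U row3=(0, 4, 1, 5)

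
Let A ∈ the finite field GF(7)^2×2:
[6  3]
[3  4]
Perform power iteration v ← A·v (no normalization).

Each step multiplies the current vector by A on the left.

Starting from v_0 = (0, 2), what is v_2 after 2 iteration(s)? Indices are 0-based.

v_2 = (4, 1)

v_0 = (0, 2).
v_1 = A·v_0 = (6, 1).
v_2 = A·v_1 = (4, 1).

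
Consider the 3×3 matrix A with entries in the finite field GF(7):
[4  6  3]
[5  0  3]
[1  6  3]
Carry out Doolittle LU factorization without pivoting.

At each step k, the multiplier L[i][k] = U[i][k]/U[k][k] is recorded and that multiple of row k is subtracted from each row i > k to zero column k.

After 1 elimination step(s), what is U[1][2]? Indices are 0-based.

U[1][2] = 1

[col 0] pivot 4
  R1 -= 3*R0 → (0, 3, 1)  (L[1][0] := 3)
  R2 -= 2*R0 → (0, 1, 4)  (L[2][0] := 2)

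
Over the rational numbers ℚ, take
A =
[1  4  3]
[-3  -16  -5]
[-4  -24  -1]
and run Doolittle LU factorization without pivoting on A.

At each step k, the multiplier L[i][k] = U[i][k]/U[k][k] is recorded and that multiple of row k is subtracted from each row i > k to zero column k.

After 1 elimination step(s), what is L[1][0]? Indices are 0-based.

L[1][0] = -3

Step 1: pivot at (0,0) is 1.
  row1 ← row1 − (-3)·row0  ⇒  L[1][0]=-3, U row1=(0, -4, 4)
  row2 ← row2 − (-4)·row0  ⇒  L[2][0]=-4, U row2=(0, -8, 11)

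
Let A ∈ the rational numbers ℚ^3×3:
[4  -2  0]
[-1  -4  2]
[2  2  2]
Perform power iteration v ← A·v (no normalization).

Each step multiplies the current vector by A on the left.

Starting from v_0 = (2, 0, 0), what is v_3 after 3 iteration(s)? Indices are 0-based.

v_3 = (128, -28, 128)

v_0 = (2, 0, 0).
v_1 = A·v_0 = (8, -2, 4).
v_2 = A·v_1 = (36, 8, 20).
v_3 = A·v_2 = (128, -28, 128).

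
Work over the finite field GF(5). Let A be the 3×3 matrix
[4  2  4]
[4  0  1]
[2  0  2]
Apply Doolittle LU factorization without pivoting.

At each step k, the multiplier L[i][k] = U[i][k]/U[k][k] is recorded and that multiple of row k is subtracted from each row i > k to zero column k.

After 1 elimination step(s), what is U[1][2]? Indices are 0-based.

k=0: U[0][0]=4
  eliminate (1,0): mult=1, new row 1: (0, 3, 2); set L[1][0]=1
  eliminate (2,0): mult=3, new row 2: (0, 4, 0); set L[2][0]=3

U[1][2] = 2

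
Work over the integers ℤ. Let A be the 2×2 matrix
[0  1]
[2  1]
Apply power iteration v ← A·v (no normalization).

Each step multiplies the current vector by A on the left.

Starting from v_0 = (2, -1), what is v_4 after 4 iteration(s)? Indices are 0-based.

v_4 = (7, 9)

v_0 = (2, -1).
v_1 = A·v_0 = (-1, 3).
v_2 = A·v_1 = (3, 1).
v_3 = A·v_2 = (1, 7).
v_4 = A·v_3 = (7, 9).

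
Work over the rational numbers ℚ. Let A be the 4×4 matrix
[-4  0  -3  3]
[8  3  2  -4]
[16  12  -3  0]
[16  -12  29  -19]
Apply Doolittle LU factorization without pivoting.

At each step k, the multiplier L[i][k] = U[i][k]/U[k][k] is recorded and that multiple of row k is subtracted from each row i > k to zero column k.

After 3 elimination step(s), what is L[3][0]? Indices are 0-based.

L[3][0] = -4

k=0: U[0][0]=-4
  eliminate (1,0): mult=-2, new row 1: (0, 3, -4, 2); set L[1][0]=-2
  eliminate (2,0): mult=-4, new row 2: (0, 12, -15, 12); set L[2][0]=-4
  eliminate (3,0): mult=-4, new row 3: (0, -12, 17, -7); set L[3][0]=-4
k=1: U[1][1]=3
  eliminate (2,1): mult=4, new row 2: (0, 0, 1, 4); set L[2][1]=4
  eliminate (3,1): mult=-4, new row 3: (0, 0, 1, 1); set L[3][1]=-4
k=2: U[2][2]=1
  eliminate (3,2): mult=1, new row 3: (0, 0, 0, -3); set L[3][2]=1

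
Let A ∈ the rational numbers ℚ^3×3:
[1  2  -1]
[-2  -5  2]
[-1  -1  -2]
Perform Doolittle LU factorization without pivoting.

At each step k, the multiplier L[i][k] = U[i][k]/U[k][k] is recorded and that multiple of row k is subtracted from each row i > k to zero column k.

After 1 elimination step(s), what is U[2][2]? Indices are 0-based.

Step 1: pivot at (0,0) is 1.
  row1 ← row1 − (-2)·row0  ⇒  L[1][0]=-2, U row1=(0, -1, 0)
  row2 ← row2 − (-1)·row0  ⇒  L[2][0]=-1, U row2=(0, 1, -3)

U[2][2] = -3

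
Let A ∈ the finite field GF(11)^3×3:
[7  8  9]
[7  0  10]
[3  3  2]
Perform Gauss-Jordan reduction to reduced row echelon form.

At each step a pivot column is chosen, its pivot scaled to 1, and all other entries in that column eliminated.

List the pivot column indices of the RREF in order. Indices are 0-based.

[1] R0 /= 7  ⇒  (1, 9, 6)
     R1 -= 7·R0  ⇒  (0, 3, 1)
     R2 -= 3·R0  ⇒  (0, 9, 6)
[2] R1 /= 3  ⇒  (0, 1, 4)
     R0 -= 9·R1  ⇒  (1, 0, 3)
     R2 -= 9·R1  ⇒  (0, 0, 3)
[3] R2 /= 3  ⇒  (0, 0, 1)
     R0 -= 3·R2  ⇒  (1, 0, 0)
     R1 -= 4·R2  ⇒  (0, 1, 0)

pivot columns: 0, 1, 2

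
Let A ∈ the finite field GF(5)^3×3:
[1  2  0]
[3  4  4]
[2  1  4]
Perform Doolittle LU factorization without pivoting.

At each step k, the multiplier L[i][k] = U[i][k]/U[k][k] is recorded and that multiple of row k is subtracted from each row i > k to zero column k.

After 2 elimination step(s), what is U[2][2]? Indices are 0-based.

Step 1: pivot at (0,0) is 1.
  row1 ← row1 − (3)·row0  ⇒  L[1][0]=3, U row1=(0, 3, 4)
  row2 ← row2 − (2)·row0  ⇒  L[2][0]=2, U row2=(0, 2, 4)
Step 2: pivot at (1,1) is 3.
  row2 ← row2 − (4)·row1  ⇒  L[2][1]=4, U row2=(0, 0, 3)

U[2][2] = 3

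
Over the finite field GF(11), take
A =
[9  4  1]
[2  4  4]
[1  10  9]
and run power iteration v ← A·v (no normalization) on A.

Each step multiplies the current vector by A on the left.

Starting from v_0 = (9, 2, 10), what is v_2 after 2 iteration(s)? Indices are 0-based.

v_0 = (9, 2, 10).
v_1 = A·v_0 = (0, 0, 9).
v_2 = A·v_1 = (9, 3, 4).

v_2 = (9, 3, 4)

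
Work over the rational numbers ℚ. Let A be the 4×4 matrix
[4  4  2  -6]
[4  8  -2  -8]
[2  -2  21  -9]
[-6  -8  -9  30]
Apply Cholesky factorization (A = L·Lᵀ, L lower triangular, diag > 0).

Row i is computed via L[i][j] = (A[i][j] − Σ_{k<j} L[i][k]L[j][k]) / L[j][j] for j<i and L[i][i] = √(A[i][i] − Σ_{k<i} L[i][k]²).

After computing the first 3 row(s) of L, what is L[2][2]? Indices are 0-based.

L[2][2] = 4

Step 1: L[0][0] = √(4) = 2.
  L[1][0] = (4) / L[0][0] = 2.
Step 2: L[1][1] = √(4) = 2.
  L[2][0] = (2) / L[0][0] = 1.
  L[2][1] = (-4) / L[1][1] = -2.
Step 3: L[2][2] = √(16) = 4.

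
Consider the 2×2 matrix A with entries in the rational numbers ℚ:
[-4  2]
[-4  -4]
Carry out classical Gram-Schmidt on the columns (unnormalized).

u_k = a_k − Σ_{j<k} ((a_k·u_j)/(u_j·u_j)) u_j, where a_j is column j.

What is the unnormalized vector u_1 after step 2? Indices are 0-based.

u_1 = (3, -3)

Step 1: u_0 = a_0 = (-4, -4).
Step 2: u_1 = a_1 − (1/4)·u_0 = (3, -3).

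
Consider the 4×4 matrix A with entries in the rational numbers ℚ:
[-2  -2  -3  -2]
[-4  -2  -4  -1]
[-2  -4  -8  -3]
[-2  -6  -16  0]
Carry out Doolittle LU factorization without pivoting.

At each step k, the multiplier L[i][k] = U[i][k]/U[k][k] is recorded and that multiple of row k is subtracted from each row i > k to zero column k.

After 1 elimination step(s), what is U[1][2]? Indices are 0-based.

Step 1: pivot at (0,0) is -2.
  row1 ← row1 − (2)·row0  ⇒  L[1][0]=2, U row1=(0, 2, 2, 3)
  row2 ← row2 − (1)·row0  ⇒  L[2][0]=1, U row2=(0, -2, -5, -1)
  row3 ← row3 − (1)·row0  ⇒  L[3][0]=1, U row3=(0, -4, -13, 2)

U[1][2] = 2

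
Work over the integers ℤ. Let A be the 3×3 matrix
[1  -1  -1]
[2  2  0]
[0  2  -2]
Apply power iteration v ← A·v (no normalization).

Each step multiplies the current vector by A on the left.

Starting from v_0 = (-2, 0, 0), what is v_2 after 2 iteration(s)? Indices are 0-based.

v_2 = (2, -12, -8)

v_0 = (-2, 0, 0).
v_1 = A·v_0 = (-2, -4, 0).
v_2 = A·v_1 = (2, -12, -8).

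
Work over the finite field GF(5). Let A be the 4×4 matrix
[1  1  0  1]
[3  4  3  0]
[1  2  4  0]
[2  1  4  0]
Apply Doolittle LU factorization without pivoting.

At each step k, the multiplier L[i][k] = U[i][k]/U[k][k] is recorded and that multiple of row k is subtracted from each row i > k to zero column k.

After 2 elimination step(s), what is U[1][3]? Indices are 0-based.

U[1][3] = 2

Step 1: pivot at (0,0) is 1.
  row1 ← row1 − (3)·row0  ⇒  L[1][0]=3, U row1=(0, 1, 3, 2)
  row2 ← row2 − (1)·row0  ⇒  L[2][0]=1, U row2=(0, 1, 4, 4)
  row3 ← row3 − (2)·row0  ⇒  L[3][0]=2, U row3=(0, 4, 4, 3)
Step 2: pivot at (1,1) is 1.
  row2 ← row2 − (1)·row1  ⇒  L[2][1]=1, U row2=(0, 0, 1, 2)
  row3 ← row3 − (4)·row1  ⇒  L[3][1]=4, U row3=(0, 0, 2, 0)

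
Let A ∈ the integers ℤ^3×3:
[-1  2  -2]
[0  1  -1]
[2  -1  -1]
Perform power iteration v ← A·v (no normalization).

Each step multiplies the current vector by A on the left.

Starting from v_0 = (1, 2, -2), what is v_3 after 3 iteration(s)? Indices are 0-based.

v_3 = (-9, -6, -16)

v_0 = (1, 2, -2).
v_1 = A·v_0 = (7, 4, 2).
v_2 = A·v_1 = (-3, 2, 8).
v_3 = A·v_2 = (-9, -6, -16).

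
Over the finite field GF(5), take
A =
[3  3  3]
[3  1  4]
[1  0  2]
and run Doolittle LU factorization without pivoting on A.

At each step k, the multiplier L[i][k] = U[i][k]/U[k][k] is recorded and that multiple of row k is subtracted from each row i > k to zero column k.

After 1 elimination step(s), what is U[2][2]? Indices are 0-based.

k=0: U[0][0]=3
  eliminate (1,0): mult=1, new row 1: (0, 3, 1); set L[1][0]=1
  eliminate (2,0): mult=2, new row 2: (0, 4, 1); set L[2][0]=2

U[2][2] = 1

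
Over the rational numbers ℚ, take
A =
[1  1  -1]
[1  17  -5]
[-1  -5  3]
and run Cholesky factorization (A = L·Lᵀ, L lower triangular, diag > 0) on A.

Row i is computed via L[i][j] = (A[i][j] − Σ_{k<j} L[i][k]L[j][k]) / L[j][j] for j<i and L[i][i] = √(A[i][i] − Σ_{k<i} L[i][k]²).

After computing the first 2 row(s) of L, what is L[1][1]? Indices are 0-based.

L[1][1] = 4

Step 1: L[0][0] = √(1) = 1.
  L[1][0] = (1) / L[0][0] = 1.
Step 2: L[1][1] = √(16) = 4.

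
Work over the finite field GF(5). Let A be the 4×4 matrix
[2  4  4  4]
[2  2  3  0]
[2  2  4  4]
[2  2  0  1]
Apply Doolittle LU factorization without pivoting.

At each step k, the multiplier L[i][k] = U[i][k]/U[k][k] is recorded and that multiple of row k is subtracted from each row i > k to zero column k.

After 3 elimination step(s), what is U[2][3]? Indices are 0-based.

U[2][3] = 4

k=0: U[0][0]=2
  eliminate (1,0): mult=1, new row 1: (0, 3, 4, 1); set L[1][0]=1
  eliminate (2,0): mult=1, new row 2: (0, 3, 0, 0); set L[2][0]=1
  eliminate (3,0): mult=1, new row 3: (0, 3, 1, 2); set L[3][0]=1
k=1: U[1][1]=3
  eliminate (2,1): mult=1, new row 2: (0, 0, 1, 4); set L[2][1]=1
  eliminate (3,1): mult=1, new row 3: (0, 0, 2, 1); set L[3][1]=1
k=2: U[2][2]=1
  eliminate (3,2): mult=2, new row 3: (0, 0, 0, 3); set L[3][2]=2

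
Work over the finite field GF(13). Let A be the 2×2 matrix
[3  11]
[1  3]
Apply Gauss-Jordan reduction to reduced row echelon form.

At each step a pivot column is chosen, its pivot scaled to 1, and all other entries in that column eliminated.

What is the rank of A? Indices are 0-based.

step 1: normalize row 0 (÷3) = (1, 8)
  row 1: subtract 1×row0 = (0, 8)
step 2: normalize row 1 (÷8) = (0, 1)
  row 0: subtract 8×row1 = (1, 0)

rank = 2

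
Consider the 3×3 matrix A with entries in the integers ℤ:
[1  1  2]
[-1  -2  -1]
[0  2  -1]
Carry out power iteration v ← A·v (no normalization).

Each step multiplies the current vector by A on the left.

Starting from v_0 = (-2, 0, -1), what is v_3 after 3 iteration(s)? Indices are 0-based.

v_3 = (8, 0, -11)

v_0 = (-2, 0, -1).
v_1 = A·v_0 = (-4, 3, 1).
v_2 = A·v_1 = (1, -3, 5).
v_3 = A·v_2 = (8, 0, -11).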